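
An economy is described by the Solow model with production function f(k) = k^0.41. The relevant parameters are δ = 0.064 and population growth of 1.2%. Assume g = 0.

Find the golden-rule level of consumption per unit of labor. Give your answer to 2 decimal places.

At the golden rule, f'(k) = n + δ, so α·k^(α−1) = n + δ and k_gold = (α/(n + δ))^(1/(1−α)).
k_gold = (0.41/0.076)^(1/0.59) = 5.3947^1.6949 ≈ 17.4025
c_gold = f(k_gold) − (n + δ)·k_gold = 3.2259 − 0.076×17.4025 ≈ 1.9033

c_gold ≈ 1.90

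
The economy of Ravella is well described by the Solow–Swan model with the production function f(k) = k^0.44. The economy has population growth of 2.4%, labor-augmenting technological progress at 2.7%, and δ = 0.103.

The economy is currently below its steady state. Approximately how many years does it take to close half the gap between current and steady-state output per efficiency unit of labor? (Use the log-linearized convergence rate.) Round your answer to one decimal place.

about 8.0 years

Near the steady state the convergence rate is λ = (1 − α)(n + g + δ).
λ = (1 − 0.44) × 0.154 = 0.56 × 0.154 = 0.08624
Half-life = ln 2 / λ = 0.6931 / 0.08624 ≈ 8.04 years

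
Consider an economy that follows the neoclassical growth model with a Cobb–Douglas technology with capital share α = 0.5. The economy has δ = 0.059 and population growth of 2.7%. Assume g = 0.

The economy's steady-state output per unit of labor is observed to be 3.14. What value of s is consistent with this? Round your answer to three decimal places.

Steady state requires s·f(k) = (n + δ)·k, i.e. s·k^α = (n + δ)·k.
Since y* = [s/(n + δ)]^(α/(1−α)), we have s/(n + δ) = (y*)^((1−α)/α) = 3.14^1 = 3.1400.
Therefore s = 3.1400 × (n + δ) = 3.1400 × 0.086 = 0.2700.

s ≈ 0.270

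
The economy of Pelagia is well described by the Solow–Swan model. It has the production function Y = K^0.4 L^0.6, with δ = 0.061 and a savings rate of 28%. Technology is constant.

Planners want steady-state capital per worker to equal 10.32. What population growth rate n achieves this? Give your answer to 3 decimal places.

n ≈ 0.008

Steady state requires s·f(k) = (n + δ)·k, i.e. s·k^α = (n + δ)·k.
So s / (n + δ) = (k*)^(1−α) = 10.32^0.6 = 4.0570.
Therefore n + δ = s / 4.0570 = 0.28 / 4.0570 = 0.0690, so n = 0.0690 − 0.061 = 0.0080.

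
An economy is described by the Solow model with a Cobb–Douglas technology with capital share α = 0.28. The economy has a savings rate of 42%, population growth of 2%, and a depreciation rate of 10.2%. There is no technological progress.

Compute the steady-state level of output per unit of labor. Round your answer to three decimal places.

y* = 1.617

In steady state, investment equals break-even investment: s·k^α = (n + δ)·k.
Rearranging, k^(1−α) = s / (n + δ).
k^0.72 = 0.42 / (0.020 + 0.102) = 0.42 / 0.122 = 3.4426
k* = 3.4426^(1/0.72) ≈ 5.5677
y* = (k*)^α = 5.5677^0.28 ≈ 1.6173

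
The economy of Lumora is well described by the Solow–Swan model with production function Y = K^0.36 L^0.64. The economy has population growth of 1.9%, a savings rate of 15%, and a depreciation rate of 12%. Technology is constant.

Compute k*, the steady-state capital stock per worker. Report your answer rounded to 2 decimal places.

k* ≈ 1.13

At the steady state, Δk = 0, so s·k^α = (n + δ)·k.
Dividing both sides by k: k^(1−α) = s / (n + δ).
k^0.64 = 0.15 / (0.019 + 0.120) = 0.15 / 0.139 = 1.0791
k* = 1.0791^(1/0.64) ≈ 1.1263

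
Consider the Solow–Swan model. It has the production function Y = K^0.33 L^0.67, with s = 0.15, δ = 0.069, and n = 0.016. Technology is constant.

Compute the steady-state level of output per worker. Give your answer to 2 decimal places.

y* ≈ 1.32

In steady state, investment equals break-even investment: s·k^α = (n + δ)·k.
Dividing both sides by k: k^(1−α) = s / (n + δ).
k^0.67 = 0.15 / (0.016 + 0.069) = 0.15 / 0.085 = 1.7647
k* = 1.7647^(1/0.67) ≈ 2.3343
y* = (k*)^α = 2.3343^0.33 ≈ 1.3228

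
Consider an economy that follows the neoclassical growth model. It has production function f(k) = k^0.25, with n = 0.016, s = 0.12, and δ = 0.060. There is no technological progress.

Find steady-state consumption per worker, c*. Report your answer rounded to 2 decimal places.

c* = 1.02

In steady state, investment equals break-even investment: s·k^α = (n + δ)·k.
Rearranging, k^(1−α) = s / (n + δ).
k^0.75 = 0.12 / (0.016 + 0.060) = 0.12 / 0.076 = 1.5789
k* = 1.5789^(1/0.75) ≈ 1.8385
y* = (k*)^α = 1.8385^0.25 ≈ 1.1644
c* = (1 − s)·y* = (1 − 0.12) × 1.1644 ≈ 1.0247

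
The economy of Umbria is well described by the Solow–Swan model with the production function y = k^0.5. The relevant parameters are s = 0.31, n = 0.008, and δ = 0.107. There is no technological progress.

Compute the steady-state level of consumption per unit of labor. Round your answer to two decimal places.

Steady state requires s·f(k) = (n + δ)·k, i.e. s·k^α = (n + δ)·k.
Dividing both sides by k: k^(1−α) = s / (n + δ).
k^0.5 = 0.31 / (0.008 + 0.107) = 0.31 / 0.115 = 2.6957
k* = 2.6957^(1/0.5) ≈ 7.2668
y* = (k*)^α = 7.2668^0.5 ≈ 2.6957
c* = (1 − s)·y* = (1 − 0.31) × 2.6957 ≈ 1.8600

c* = 1.86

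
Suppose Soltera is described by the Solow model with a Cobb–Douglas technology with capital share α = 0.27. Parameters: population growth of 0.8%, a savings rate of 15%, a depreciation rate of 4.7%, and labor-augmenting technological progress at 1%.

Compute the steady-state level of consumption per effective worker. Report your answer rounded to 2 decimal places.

c* ≈ 1.16

At the steady state, Δk = 0, so s·k^α = (n + g + δ)·k.
Dividing both sides by k: k^(1−α) = s / (n + g + δ).
k^0.73 = 0.15 / (0.008 + 0.010 + 0.047) = 0.15 / 0.065 = 2.3077
k* = 2.3077^(1/0.73) ≈ 3.1442
y* = (k*)^α = 3.1442^0.27 ≈ 1.3625
c* = (1 − s)·y* = (1 − 0.15) × 1.3625 ≈ 1.1581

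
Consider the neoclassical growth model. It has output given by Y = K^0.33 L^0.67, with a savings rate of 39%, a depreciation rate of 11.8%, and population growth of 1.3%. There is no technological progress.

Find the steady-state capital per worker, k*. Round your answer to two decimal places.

Steady state requires s·f(k) = (n + δ)·k, i.e. s·k^α = (n + δ)·k.
Dividing both sides by k: k^(1−α) = s / (n + δ).
k^0.67 = 0.39 / (0.013 + 0.118) = 0.39 / 0.131 = 2.9771
k* = 2.9771^(1/0.67) ≈ 5.0951

k* = 5.10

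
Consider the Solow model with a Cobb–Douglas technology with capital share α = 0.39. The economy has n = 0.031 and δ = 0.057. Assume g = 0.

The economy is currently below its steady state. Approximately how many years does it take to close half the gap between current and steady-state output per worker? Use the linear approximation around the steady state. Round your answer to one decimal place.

Near the steady state the convergence rate is λ = (1 − α)(n + δ).
λ = (1 − 0.39) × 0.088 = 0.61 × 0.088 = 0.05368
Half-life = ln 2 / λ = 0.6931 / 0.05368 ≈ 12.91 years

half-life ≈ 12.9 years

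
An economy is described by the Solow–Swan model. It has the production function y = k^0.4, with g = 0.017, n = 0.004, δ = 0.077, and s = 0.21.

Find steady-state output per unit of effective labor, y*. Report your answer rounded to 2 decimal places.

In steady state, investment equals break-even investment: s·k^α = (n + g + δ)·k.
Rearranging, k^(1−α) = s / (n + g + δ).
k^0.6 = 0.21 / (0.004 + 0.017 + 0.077) = 0.21 / 0.098 = 2.1429
k* = 2.1429^(1/0.6) ≈ 3.5618
y* = (k*)^α = 3.5618^0.4 ≈ 1.6621

y* = 1.66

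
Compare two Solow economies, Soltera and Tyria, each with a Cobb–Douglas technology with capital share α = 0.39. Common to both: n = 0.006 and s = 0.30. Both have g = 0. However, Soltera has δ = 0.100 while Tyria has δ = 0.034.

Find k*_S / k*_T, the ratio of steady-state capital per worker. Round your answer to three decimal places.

Steady-state k* = [s/(n + δ)]^(1/(1−α)), so the ratio is [ (s_S/(n + δ)_S) / (s_T/(n + δ)_T) ]^1.6393.
s_S/(n + δ)_S = 0.30/0.106 = 2.8302; s_T/(n + δ)_T = 0.30/0.040 = 7.5000.
Ratio = (2.8302/7.5000)^1.6393 = 0.3774^1.6393 ≈ 0.2024

ratio ≈ 0.202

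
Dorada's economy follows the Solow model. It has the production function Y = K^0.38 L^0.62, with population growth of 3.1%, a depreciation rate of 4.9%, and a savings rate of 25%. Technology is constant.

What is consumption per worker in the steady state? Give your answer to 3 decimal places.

In steady state, investment equals break-even investment: s·k^α = (n + δ)·k.
Rearranging, k^(1−α) = s / (n + δ).
k^0.62 = 0.25 / (0.031 + 0.049) = 0.25 / 0.080 = 3.1250
k* = 3.1250^(1/0.62) ≈ 6.2827
y* = (k*)^α = 6.2827^0.38 ≈ 2.0105
c* = (1 − s)·y* = (1 − 0.25) × 2.0105 ≈ 1.5079

c* = 1.508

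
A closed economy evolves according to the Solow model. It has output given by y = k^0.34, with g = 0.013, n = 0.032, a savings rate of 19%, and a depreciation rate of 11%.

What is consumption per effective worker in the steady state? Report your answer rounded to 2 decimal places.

c* = 0.90

At the steady state, Δk = 0, so s·k^α = (n + g + δ)·k.
Dividing both sides by k: k^(1−α) = s / (n + g + δ).
k^0.66 = 0.19 / (0.032 + 0.013 + 0.110) = 0.19 / 0.155 = 1.2258
k* = 1.2258^(1/0.66) ≈ 1.3613
y* = (k*)^α = 1.3613^0.34 ≈ 1.1106
c* = (1 − s)·y* = (1 − 0.19) × 1.1106 ≈ 0.8996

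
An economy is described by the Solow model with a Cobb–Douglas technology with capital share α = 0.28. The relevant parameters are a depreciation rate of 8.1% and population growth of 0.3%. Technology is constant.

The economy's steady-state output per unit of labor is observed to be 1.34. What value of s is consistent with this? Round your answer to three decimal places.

s ≈ 0.178

Steady state requires s·f(k) = (n + δ)·k, i.e. s·k^α = (n + δ)·k.
Since y* = [s/(n + δ)]^(α/(1−α)), we have s/(n + δ) = (y*)^((1−α)/α) = 1.34^2.5714 = 2.1224.
Therefore s = 2.1224 × (n + δ) = 2.1224 × 0.084 = 0.1783.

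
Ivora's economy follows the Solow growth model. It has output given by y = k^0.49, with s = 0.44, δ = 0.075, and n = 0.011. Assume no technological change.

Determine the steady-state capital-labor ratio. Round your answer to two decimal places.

In steady state, investment equals break-even investment: s·k^α = (n + δ)·k.
Dividing both sides by k: k^(1−α) = s / (n + δ).
k^0.51 = 0.44 / (0.011 + 0.075) = 0.44 / 0.086 = 5.1163
k* = 5.1163^(1/0.51) ≈ 24.5533

k* = 24.55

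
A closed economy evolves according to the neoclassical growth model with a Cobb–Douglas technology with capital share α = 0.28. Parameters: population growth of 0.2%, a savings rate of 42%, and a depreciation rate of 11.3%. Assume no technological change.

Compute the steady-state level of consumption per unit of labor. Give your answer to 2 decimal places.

c* ≈ 0.96

Steady state requires s·f(k) = (n + δ)·k, i.e. s·k^α = (n + δ)·k.
Rearranging, k^(1−α) = s / (n + δ).
k^0.72 = 0.42 / (0.002 + 0.113) = 0.42 / 0.115 = 3.6522
k* = 3.6522^(1/0.72) ≈ 6.0440
y* = (k*)^α = 6.0440^0.28 ≈ 1.6549
c* = (1 − s)·y* = (1 − 0.42) × 1.6549 ≈ 0.9598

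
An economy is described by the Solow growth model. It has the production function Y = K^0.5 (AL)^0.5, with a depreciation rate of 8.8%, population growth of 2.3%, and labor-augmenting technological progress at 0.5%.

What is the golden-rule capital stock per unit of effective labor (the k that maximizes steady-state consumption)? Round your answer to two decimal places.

The golden rule sets f'(k) = n + g + δ, i.e. α·k^(α−1) = n + g + δ.
So k^(1−α) = α / (n + g + δ) = 0.5 / 0.116 = 4.3103.
k_gold = 4.3103^(1/0.5) ≈ 18.5787

k_gold ≈ 18.58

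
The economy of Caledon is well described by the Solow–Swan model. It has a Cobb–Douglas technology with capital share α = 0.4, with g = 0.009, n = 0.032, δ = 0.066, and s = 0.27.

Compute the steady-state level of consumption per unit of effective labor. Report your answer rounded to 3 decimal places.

c* = 1.353

In steady state, investment equals break-even investment: s·k^α = (n + g + δ)·k.
Rearranging, k^(1−α) = s / (n + g + δ).
k^0.6 = 0.27 / (0.032 + 0.009 + 0.066) = 0.27 / 0.107 = 2.5234
k* = 2.5234^(1/0.6) ≈ 4.6771
y* = (k*)^α = 4.6771^0.4 ≈ 1.8535
c* = (1 − s)·y* = (1 − 0.27) × 1.8535 ≈ 1.3531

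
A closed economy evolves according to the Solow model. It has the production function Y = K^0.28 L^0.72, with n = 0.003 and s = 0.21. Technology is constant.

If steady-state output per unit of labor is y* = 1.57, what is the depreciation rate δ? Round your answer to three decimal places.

δ ≈ 0.063

Steady state requires s·f(k) = (n + δ)·k, i.e. s·k^α = (n + δ)·k.
Since y* = [s/(n + δ)]^(α/(1−α)), we have s/(n + δ) = (y*)^((1−α)/α) = 1.57^2.5714 = 3.1896.
Therefore n + δ = s / 3.1896 = 0.21 / 3.1896 = 0.0658, so δ = 0.0658 − 0.003 = 0.0628.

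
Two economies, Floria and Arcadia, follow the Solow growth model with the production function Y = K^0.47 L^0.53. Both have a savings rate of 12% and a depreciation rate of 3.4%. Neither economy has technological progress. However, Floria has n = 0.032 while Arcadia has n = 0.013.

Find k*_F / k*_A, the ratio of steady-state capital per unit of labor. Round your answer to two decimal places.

Steady-state k* = [s/(n + δ)]^(1/(1−α)), so the ratio is [ (s_F/(n + δ)_F) / (s_A/(n + δ)_A) ]^1.8868.
s_F/(n + δ)_F = 0.12/0.066 = 1.8182; s_A/(n + δ)_A = 0.12/0.047 = 2.5532.
Ratio = (1.8182/2.5532)^1.8868 = 0.7121^1.8868 ≈ 0.5270

k*_F / k*_A ≈ 0.53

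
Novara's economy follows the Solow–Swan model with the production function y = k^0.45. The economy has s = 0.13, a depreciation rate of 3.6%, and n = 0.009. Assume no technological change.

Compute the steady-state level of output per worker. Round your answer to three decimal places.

Steady state requires s·f(k) = (n + δ)·k, i.e. s·k^α = (n + δ)·k.
Rearranging, k^(1−α) = s / (n + δ).
k^0.55 = 0.13 / (0.009 + 0.036) = 0.13 / 0.045 = 2.8889
k* = 2.8889^(1/0.55) ≈ 6.8817
y* = (k*)^α = 6.8817^0.45 ≈ 2.3821

y* = 2.382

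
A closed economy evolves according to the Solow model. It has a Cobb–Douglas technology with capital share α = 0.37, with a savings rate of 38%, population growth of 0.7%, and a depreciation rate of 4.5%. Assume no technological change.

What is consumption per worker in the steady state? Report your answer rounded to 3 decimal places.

In steady state, investment equals break-even investment: s·k^α = (n + δ)·k.
Rearranging, k^(1−α) = s / (n + δ).
k^0.63 = 0.38 / (0.007 + 0.045) = 0.38 / 0.052 = 7.3077
k* = 7.3077^(1/0.63) ≈ 23.5007
y* = (k*)^α = 23.5007^0.37 ≈ 3.2159
c* = (1 − s)·y* = (1 − 0.38) × 3.2159 ≈ 1.9939

c* = 1.994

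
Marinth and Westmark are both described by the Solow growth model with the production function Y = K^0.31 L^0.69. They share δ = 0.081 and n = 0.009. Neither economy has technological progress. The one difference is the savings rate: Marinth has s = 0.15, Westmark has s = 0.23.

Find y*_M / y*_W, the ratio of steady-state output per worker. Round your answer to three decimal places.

Steady-state y* = [s/(n + δ)]^(α/(1−α)), so the ratio is [ (s_M/(n + δ)_M) / (s_W/(n + δ)_W) ]^0.4493.
s_M/(n + δ)_M = 0.15/0.090 = 1.6667; s_W/(n + δ)_W = 0.23/0.090 = 2.5556.
Ratio = (1.6667/2.5556)^0.4493 = 0.6522^0.4493 ≈ 0.8253

y*_M / y*_W ≈ 0.825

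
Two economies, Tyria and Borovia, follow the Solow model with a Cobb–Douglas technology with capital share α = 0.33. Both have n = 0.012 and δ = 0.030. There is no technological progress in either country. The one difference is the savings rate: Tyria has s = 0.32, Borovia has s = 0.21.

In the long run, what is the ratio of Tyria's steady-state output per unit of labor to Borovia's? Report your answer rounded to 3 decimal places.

Steady-state y* = [s/(n + δ)]^(α/(1−α)), so the ratio is [ (s_T/(n + δ)_T) / (s_B/(n + δ)_B) ]^0.4925.
s_T/(n + δ)_T = 0.32/0.042 = 7.6190; s_B/(n + δ)_B = 0.21/0.042 = 5.0000.
Ratio = (7.6190/5.0000)^0.4925 = 1.5238^0.4925 ≈ 1.2305

ratio ≈ 1.231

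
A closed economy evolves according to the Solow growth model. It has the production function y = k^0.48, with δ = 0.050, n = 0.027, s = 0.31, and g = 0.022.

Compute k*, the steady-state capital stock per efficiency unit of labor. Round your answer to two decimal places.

Steady state requires s·f(k) = (n + g + δ)·k, i.e. s·k^α = (n + g + δ)·k.
Rearranging, k^(1−α) = s / (n + g + δ).
k^0.52 = 0.31 / (0.027 + 0.022 + 0.050) = 0.31 / 0.099 = 3.1313
k* = 3.1313^(1/0.52) ≈ 8.9808

k* = 8.98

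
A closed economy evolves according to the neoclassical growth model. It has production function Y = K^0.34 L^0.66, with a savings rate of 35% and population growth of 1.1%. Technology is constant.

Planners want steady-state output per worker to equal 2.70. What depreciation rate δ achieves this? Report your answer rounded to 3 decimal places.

δ ≈ 0.040

At the steady state, Δk = 0, so s·k^α = (n + δ)·k.
Since y* = [s/(n + δ)]^(α/(1−α)), we have s/(n + δ) = (y*)^((1−α)/α) = 2.70^1.9412 = 6.8764.
Therefore n + δ = s / 6.8764 = 0.35 / 6.8764 = 0.0509, so δ = 0.0509 − 0.011 = 0.0399.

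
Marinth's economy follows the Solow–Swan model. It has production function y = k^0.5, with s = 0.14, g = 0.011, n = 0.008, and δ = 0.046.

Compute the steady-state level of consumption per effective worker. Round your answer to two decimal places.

In steady state, investment equals break-even investment: s·k^α = (n + g + δ)·k.
Dividing both sides by k: k^(1−α) = s / (n + g + δ).
k^0.5 = 0.14 / (0.008 + 0.011 + 0.046) = 0.14 / 0.065 = 2.1538
k* = 2.1538^(1/0.5) ≈ 4.6389
y* = (k*)^α = 4.6389^0.5 ≈ 2.1538
c* = (1 − s)·y* = (1 − 0.14) × 2.1538 ≈ 1.8523

c* = 1.85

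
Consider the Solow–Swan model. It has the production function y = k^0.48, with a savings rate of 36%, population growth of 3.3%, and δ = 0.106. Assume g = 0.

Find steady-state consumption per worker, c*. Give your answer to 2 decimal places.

At the steady state, Δk = 0, so s·k^α = (n + δ)·k.
Rearranging, k^(1−α) = s / (n + δ).
k^0.52 = 0.36 / (0.033 + 0.106) = 0.36 / 0.139 = 2.5899
k* = 2.5899^(1/0.52) ≈ 6.2341
y* = (k*)^α = 6.2341^0.48 ≈ 2.4071
c* = (1 − s)·y* = (1 − 0.36) × 2.4071 ≈ 1.5405

c* = 1.54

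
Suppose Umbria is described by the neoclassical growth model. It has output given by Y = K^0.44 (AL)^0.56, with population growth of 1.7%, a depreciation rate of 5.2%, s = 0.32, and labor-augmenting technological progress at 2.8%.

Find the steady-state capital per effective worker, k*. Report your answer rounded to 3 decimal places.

At the steady state, Δk = 0, so s·k^α = (n + g + δ)·k.
Rearranging, k^(1−α) = s / (n + g + δ).
k^0.56 = 0.32 / (0.017 + 0.028 + 0.052) = 0.32 / 0.097 = 3.2990
k* = 3.2990^(1/0.56) ≈ 8.4272

k* = 8.427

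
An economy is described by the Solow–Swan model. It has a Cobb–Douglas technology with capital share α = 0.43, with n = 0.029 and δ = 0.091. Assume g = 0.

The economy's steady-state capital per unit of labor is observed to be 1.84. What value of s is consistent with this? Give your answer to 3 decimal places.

s ≈ 0.170

At the steady state, Δk = 0, so s·k^α = (n + δ)·k.
So s / (n + δ) = (k*)^(1−α) = 1.84^0.57 = 1.4156.
Therefore s = 1.4156 × (n + δ) = 1.4156 × 0.120 = 0.1699.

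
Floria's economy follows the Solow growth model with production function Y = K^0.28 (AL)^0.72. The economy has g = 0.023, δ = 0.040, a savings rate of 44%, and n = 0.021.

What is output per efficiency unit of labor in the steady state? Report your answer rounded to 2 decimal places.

y* = 1.90

At the steady state, Δk = 0, so s·k^α = (n + g + δ)·k.
Dividing both sides by k: k^(1−α) = s / (n + g + δ).
k^0.72 = 0.44 / (0.021 + 0.023 + 0.040) = 0.44 / 0.084 = 5.2381
k* = 5.2381^(1/0.72) ≈ 9.9736
y* = (k*)^α = 9.9736^0.28 ≈ 1.9041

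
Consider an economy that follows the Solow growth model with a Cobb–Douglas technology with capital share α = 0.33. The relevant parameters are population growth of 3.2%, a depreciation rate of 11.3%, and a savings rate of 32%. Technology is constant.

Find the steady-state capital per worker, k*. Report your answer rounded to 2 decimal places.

In steady state, investment equals break-even investment: s·k^α = (n + δ)·k.
Dividing both sides by k: k^(1−α) = s / (n + δ).
k^0.67 = 0.32 / (0.032 + 0.113) = 0.32 / 0.145 = 2.2069
k* = 2.2069^(1/0.67) ≈ 3.2592

k* ≈ 3.26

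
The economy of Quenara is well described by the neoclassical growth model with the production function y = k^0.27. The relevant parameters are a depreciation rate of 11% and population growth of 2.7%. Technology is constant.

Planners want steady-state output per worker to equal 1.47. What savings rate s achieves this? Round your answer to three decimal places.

At the steady state, Δk = 0, so s·k^α = (n + δ)·k.
Since y* = [s/(n + δ)]^(α/(1−α)), we have s/(n + δ) = (y*)^((1−α)/α) = 1.47^2.7037 = 2.8338.
Therefore s = 2.8338 × (n + δ) = 2.8338 × 0.137 = 0.3882.

s ≈ 0.388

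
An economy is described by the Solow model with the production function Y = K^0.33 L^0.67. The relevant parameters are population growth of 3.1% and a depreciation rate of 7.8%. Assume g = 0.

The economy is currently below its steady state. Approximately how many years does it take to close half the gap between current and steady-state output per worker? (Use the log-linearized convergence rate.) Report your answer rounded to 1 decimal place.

about 9.5 years

Near the steady state the convergence rate is λ = (1 − α)(n + δ).
λ = (1 − 0.33) × 0.109 = 0.67 × 0.109 = 0.07303
Half-life = ln 2 / λ = 0.6931 / 0.07303 ≈ 9.49 years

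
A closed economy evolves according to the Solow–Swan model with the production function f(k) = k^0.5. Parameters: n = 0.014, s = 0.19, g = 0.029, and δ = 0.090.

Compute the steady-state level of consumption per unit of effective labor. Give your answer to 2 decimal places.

c* = 1.16

At the steady state, Δk = 0, so s·k^α = (n + g + δ)·k.
Rearranging, k^(1−α) = s / (n + g + δ).
k^0.5 = 0.19 / (0.014 + 0.029 + 0.090) = 0.19 / 0.133 = 1.4286
k* = 1.4286^(1/0.5) ≈ 2.0409
y* = (k*)^α = 2.0409^0.5 ≈ 1.4286
c* = (1 − s)·y* = (1 − 0.19) × 1.4286 ≈ 1.1572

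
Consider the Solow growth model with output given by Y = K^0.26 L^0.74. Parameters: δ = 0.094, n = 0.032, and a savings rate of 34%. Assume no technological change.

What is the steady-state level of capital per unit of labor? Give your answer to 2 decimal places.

In steady state, investment equals break-even investment: s·k^α = (n + δ)·k.
Rearranging, k^(1−α) = s / (n + δ).
k^0.74 = 0.34 / (0.032 + 0.094) = 0.34 / 0.126 = 2.6984
k* = 2.6984^(1/0.74) ≈ 3.8245

k* = 3.82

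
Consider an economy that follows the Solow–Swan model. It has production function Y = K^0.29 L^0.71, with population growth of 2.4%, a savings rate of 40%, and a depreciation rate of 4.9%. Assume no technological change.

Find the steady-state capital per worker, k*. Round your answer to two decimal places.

At the steady state, Δk = 0, so s·k^α = (n + δ)·k.
Rearranging, k^(1−α) = s / (n + δ).
k^0.71 = 0.40 / (0.024 + 0.049) = 0.40 / 0.073 = 5.4795
k* = 5.4795^(1/0.71) ≈ 10.9769

k* ≈ 10.98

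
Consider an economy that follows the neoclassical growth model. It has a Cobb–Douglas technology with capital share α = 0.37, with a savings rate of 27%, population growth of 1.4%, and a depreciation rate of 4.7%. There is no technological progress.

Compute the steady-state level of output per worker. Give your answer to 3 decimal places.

At the steady state, Δk = 0, so s·k^α = (n + δ)·k.
Rearranging, k^(1−α) = s / (n + δ).
k^0.63 = 0.27 / (0.014 + 0.047) = 0.27 / 0.061 = 4.4262
k* = 4.4262^(1/0.63) ≈ 10.6034
y* = (k*)^α = 10.6034^0.37 ≈ 2.3956

y* = 2.396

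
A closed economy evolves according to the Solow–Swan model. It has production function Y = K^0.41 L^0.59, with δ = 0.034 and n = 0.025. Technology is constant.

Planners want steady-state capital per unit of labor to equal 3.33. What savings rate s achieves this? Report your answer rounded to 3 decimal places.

s ≈ 0.120

At the steady state, Δk = 0, so s·k^α = (n + δ)·k.
So s / (n + δ) = (k*)^(1−α) = 3.33^0.59 = 2.0335.
Therefore s = 2.0335 × (n + δ) = 2.0335 × 0.059 = 0.1200.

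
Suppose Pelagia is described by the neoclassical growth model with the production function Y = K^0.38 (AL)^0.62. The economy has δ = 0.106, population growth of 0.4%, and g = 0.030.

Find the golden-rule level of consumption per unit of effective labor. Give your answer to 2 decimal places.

At the golden rule, f'(k) = n + g + δ, so α·k^(α−1) = n + g + δ and k_gold = (α/(n + g + δ))^(1/(1−α)).
k_gold = (0.38/0.140)^(1/0.62) = 2.7143^1.6129 ≈ 5.0055
c_gold = f(k_gold) − (n + g + δ)·k_gold = 1.8441 − 0.140×5.0055 ≈ 1.1433

c_gold ≈ 1.14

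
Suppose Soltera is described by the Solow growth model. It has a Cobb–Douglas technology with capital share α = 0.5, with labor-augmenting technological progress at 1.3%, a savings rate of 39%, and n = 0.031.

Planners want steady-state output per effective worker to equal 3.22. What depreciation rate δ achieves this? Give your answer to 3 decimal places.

In steady state, investment equals break-even investment: s·k^α = (n + g + δ)·k.
Since y* = [s/(n + g + δ)]^(α/(1−α)), we have s/(n + g + δ) = (y*)^((1−α)/α) = 3.22^1 = 3.2200.
Therefore n + g + δ = s / 3.2200 = 0.39 / 3.2200 = 0.1211, so δ = 0.1211 − 0.044 = 0.0771.

δ ≈ 0.077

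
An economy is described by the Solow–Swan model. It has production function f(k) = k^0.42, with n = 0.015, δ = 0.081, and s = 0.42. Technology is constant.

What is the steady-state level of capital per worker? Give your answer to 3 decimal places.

k* ≈ 12.739

Steady state requires s·f(k) = (n + δ)·k, i.e. s·k^α = (n + δ)·k.
Dividing both sides by k: k^(1−α) = s / (n + δ).
k^0.58 = 0.42 / (0.015 + 0.081) = 0.42 / 0.096 = 4.3750
k* = 4.3750^(1/0.58) ≈ 12.7390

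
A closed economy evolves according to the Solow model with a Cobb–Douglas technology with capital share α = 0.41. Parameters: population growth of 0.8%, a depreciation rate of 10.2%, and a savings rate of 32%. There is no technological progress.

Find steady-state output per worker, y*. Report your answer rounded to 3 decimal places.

y* = 2.100

In steady state, investment equals break-even investment: s·k^α = (n + δ)·k.
Rearranging, k^(1−α) = s / (n + δ).
k^0.59 = 0.32 / (0.008 + 0.102) = 0.32 / 0.110 = 2.9091
k* = 2.9091^(1/0.59) ≈ 6.1099
y* = (k*)^α = 6.1099^0.41 ≈ 2.1003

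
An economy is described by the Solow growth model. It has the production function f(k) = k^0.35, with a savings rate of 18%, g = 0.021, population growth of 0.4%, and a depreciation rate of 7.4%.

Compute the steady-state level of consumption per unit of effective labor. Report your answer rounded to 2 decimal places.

c* = 1.13

In steady state, investment equals break-even investment: s·k^α = (n + g + δ)·k.
Rearranging, k^(1−α) = s / (n + g + δ).
k^0.65 = 0.18 / (0.004 + 0.021 + 0.074) = 0.18 / 0.099 = 1.8182
k* = 1.8182^(1/0.65) ≈ 2.5087
y* = (k*)^α = 2.5087^0.35 ≈ 1.3798
c* = (1 − s)·y* = (1 − 0.18) × 1.3798 ≈ 1.1314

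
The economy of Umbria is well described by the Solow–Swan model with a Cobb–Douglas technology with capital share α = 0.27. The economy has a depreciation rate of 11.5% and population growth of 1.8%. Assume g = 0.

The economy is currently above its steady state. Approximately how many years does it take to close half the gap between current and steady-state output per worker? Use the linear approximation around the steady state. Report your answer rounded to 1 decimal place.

Near the steady state the convergence rate is λ = (1 − α)(n + δ).
λ = (1 − 0.27) × 0.133 = 0.73 × 0.133 = 0.09709
Half-life = ln 2 / λ = 0.6931 / 0.09709 ≈ 7.14 years

about 7.1 years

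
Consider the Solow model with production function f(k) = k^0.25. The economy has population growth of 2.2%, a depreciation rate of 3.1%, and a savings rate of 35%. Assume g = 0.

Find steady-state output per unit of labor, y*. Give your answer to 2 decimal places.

At the steady state, Δk = 0, so s·k^α = (n + δ)·k.
Rearranging, k^(1−α) = s / (n + δ).
k^0.75 = 0.35 / (0.022 + 0.031) = 0.35 / 0.053 = 6.6038
k* = 6.6038^(1/0.75) ≈ 12.3896
y* = (k*)^α = 12.3896^0.25 ≈ 1.8761

y* = 1.88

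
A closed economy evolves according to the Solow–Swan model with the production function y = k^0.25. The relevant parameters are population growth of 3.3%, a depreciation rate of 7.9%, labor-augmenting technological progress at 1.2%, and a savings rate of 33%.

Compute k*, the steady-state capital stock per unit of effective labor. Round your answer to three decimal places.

At the steady state, Δk = 0, so s·k^α = (n + g + δ)·k.
Dividing both sides by k: k^(1−α) = s / (n + g + δ).
k^0.75 = 0.33 / (0.033 + 0.012 + 0.079) = 0.33 / 0.124 = 2.6613
k* = 2.6613^(1/0.75) ≈ 3.6880

k* ≈ 3.688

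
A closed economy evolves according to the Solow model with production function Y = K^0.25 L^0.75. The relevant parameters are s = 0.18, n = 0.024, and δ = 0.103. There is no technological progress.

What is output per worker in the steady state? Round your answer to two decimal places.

In steady state, investment equals break-even investment: s·k^α = (n + δ)·k.
Dividing both sides by k: k^(1−α) = s / (n + δ).
k^0.75 = 0.18 / (0.024 + 0.103) = 0.18 / 0.127 = 1.4173
k* = 1.4173^(1/0.75) ≈ 1.5920
y* = (k*)^α = 1.5920^0.25 ≈ 1.1233

y* ≈ 1.12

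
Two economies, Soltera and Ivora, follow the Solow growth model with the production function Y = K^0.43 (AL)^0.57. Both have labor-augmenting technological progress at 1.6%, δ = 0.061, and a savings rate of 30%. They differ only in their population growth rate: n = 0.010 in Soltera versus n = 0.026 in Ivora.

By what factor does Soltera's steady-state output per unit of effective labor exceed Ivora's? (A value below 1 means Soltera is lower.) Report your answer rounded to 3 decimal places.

ratio ≈ 1.136

Steady-state y* = [s/(n + g + δ)]^(α/(1−α)), so the ratio is [ (s_S/(n + g + δ)_S) / (s_I/(n + g + δ)_I) ]^0.7544.
s_S/(n + g + δ)_S = 0.30/0.087 = 3.4483; s_I/(n + g + δ)_I = 0.30/0.103 = 2.9126.
Ratio = (3.4483/2.9126)^0.7544 = 1.1839^0.7544 ≈ 1.1358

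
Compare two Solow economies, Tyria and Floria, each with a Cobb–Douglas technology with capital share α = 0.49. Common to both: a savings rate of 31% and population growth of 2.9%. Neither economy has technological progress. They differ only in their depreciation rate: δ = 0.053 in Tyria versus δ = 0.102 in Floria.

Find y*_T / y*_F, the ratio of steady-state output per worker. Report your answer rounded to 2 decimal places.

Steady-state y* = [s/(n + δ)]^(α/(1−α)), so the ratio is [ (s_T/(n + δ)_T) / (s_F/(n + δ)_F) ]^0.9608.
s_T/(n + δ)_T = 0.31/0.082 = 3.7805; s_F/(n + δ)_F = 0.31/0.131 = 2.3664.
Ratio = (3.7805/2.3664)^0.9608 = 1.5976^0.9608 ≈ 1.5685

ratio ≈ 1.57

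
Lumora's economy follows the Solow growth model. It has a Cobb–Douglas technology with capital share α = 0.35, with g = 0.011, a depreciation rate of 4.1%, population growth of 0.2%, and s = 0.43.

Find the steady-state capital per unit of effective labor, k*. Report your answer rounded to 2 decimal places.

At the steady state, Δk = 0, so s·k^α = (n + g + δ)·k.
Rearranging, k^(1−α) = s / (n + g + δ).
k^0.65 = 0.43 / (0.002 + 0.011 + 0.041) = 0.43 / 0.054 = 7.9630
k* = 7.9630^(1/0.65) ≈ 24.3373

k* = 24.34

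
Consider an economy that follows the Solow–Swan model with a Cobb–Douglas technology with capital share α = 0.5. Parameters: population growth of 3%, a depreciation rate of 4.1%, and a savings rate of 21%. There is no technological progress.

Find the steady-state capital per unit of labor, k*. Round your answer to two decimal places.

k* = 8.75

In steady state, investment equals break-even investment: s·k^α = (n + δ)·k.
Rearranging, k^(1−α) = s / (n + δ).
k^0.5 = 0.21 / (0.030 + 0.041) = 0.21 / 0.071 = 2.9577
k* = 2.9577^(1/0.5) ≈ 8.7480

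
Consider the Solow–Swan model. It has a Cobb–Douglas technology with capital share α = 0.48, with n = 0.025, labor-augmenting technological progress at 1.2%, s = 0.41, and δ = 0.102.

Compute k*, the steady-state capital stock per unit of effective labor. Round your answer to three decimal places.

k* = 8.006

Steady state requires s·f(k) = (n + g + δ)·k, i.e. s·k^α = (n + g + δ)·k.
Dividing both sides by k: k^(1−α) = s / (n + g + δ).
k^0.52 = 0.41 / (0.025 + 0.012 + 0.102) = 0.41 / 0.139 = 2.9496
k* = 2.9496^(1/0.52) ≈ 8.0055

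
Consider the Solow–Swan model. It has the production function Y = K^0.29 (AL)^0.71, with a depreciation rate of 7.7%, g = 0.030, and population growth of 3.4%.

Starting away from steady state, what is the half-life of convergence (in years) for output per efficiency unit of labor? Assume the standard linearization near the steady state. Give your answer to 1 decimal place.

half-life ≈ 6.9 years

Near the steady state the convergence rate is λ = (1 − α)(n + g + δ).
λ = (1 − 0.29) × 0.141 = 0.71 × 0.141 = 0.10011
Half-life = ln 2 / λ = 0.6931 / 0.10011 ≈ 6.92 years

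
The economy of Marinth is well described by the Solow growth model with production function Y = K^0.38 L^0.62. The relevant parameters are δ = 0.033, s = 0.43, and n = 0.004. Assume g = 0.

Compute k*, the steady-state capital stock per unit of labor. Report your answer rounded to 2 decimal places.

At the steady state, Δk = 0, so s·k^α = (n + δ)·k.
Dividing both sides by k: k^(1−α) = s / (n + δ).
k^0.62 = 0.43 / (0.004 + 0.033) = 0.43 / 0.037 = 11.6216
k* = 11.6216^(1/0.62) ≈ 52.2602

k* = 52.26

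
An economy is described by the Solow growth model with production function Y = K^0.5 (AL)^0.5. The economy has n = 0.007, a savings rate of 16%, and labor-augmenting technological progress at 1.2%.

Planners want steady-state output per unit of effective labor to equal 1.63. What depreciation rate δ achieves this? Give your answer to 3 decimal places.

Steady state requires s·f(k) = (n + g + δ)·k, i.e. s·k^α = (n + g + δ)·k.
Since y* = [s/(n + g + δ)]^(α/(1−α)), we have s/(n + g + δ) = (y*)^((1−α)/α) = 1.63^1 = 1.6300.
Therefore n + g + δ = s / 1.6300 = 0.16 / 1.6300 = 0.0982, so δ = 0.0982 − 0.019 = 0.0792.

δ ≈ 0.079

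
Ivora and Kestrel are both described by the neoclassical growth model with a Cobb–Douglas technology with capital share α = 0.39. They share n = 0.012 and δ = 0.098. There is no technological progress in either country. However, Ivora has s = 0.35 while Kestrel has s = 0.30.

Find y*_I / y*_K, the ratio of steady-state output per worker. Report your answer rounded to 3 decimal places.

Steady-state y* = [s/(n + δ)]^(α/(1−α)), so the ratio is [ (s_I/(n + δ)_I) / (s_K/(n + δ)_K) ]^0.6393.
s_I/(n + δ)_I = 0.35/0.110 = 3.1818; s_K/(n + δ)_K = 0.30/0.110 = 2.7273.
Ratio = (3.1818/2.7273)^0.6393 = 1.1666^0.6393 ≈ 1.1035

y*_I / y*_K ≈ 1.104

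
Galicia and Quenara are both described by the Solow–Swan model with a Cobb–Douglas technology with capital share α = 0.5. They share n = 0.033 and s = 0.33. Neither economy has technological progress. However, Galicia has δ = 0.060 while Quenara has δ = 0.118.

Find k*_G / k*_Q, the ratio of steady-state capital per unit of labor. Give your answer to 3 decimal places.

Steady-state k* = [s/(n + δ)]^(1/(1−α)), so the ratio is [ (s_G/(n + δ)_G) / (s_Q/(n + δ)_Q) ]^2.
s_G/(n + δ)_G = 0.33/0.093 = 3.5484; s_Q/(n + δ)_Q = 0.33/0.151 = 2.1854.
Ratio = (3.5484/2.1854)^2 = 1.6237^2 ≈ 2.6364

k*_G / k*_Q ≈ 2.636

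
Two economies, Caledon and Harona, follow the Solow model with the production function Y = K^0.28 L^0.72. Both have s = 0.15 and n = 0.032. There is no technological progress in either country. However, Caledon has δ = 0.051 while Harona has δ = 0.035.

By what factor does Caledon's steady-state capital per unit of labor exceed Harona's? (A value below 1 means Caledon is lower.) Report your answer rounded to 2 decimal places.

k*_C / k*_H ≈ 0.74

Steady-state k* = [s/(n + δ)]^(1/(1−α)), so the ratio is [ (s_C/(n + δ)_C) / (s_H/(n + δ)_H) ]^1.3889.
s_C/(n + δ)_C = 0.15/0.083 = 1.8072; s_H/(n + δ)_H = 0.15/0.067 = 2.2388.
Ratio = (1.8072/2.2388)^1.3889 = 0.8072^1.3889 ≈ 0.7427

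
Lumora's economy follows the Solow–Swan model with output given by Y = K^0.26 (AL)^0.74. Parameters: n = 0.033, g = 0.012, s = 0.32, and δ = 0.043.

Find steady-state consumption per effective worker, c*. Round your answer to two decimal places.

c* ≈ 1.07

At the steady state, Δk = 0, so s·k^α = (n + g + δ)·k.
Dividing both sides by k: k^(1−α) = s / (n + g + δ).
k^0.74 = 0.32 / (0.033 + 0.012 + 0.043) = 0.32 / 0.088 = 3.6364
k* = 3.6364^(1/0.74) ≈ 5.7235
y* = (k*)^α = 5.7235^0.26 ≈ 1.5740
c* = (1 − s)·y* = (1 − 0.32) × 1.5740 ≈ 1.0703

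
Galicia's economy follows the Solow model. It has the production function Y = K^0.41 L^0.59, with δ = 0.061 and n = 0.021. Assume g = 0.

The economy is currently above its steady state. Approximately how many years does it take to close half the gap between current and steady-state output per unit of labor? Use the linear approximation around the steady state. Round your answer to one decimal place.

Near the steady state the convergence rate is λ = (1 − α)(n + δ).
λ = (1 − 0.41) × 0.082 = 0.59 × 0.082 = 0.04838
Half-life = ln 2 / λ = 0.6931 / 0.04838 ≈ 14.33 years

t_½ ≈ 14.3 years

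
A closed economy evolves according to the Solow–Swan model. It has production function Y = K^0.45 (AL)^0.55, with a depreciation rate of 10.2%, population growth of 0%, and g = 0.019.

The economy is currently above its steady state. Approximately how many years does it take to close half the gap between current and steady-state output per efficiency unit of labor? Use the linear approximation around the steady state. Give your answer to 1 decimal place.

Near the steady state the convergence rate is λ = (1 − α)(n + g + δ).
λ = (1 − 0.45) × 0.121 = 0.55 × 0.121 = 0.06655
Half-life = ln 2 / λ = 0.6931 / 0.06655 ≈ 10.41 years

t_½ ≈ 10.4 years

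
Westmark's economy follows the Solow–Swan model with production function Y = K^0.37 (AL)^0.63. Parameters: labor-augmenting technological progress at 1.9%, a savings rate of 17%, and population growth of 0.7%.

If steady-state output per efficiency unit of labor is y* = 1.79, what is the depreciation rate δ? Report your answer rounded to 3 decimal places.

δ ≈ 0.037

Steady state requires s·f(k) = (n + g + δ)·k, i.e. s·k^α = (n + g + δ)·k.
Since y* = [s/(n + g + δ)]^(α/(1−α)), we have s/(n + g + δ) = (y*)^((1−α)/α) = 1.79^1.7027 = 2.6948.
Therefore n + g + δ = s / 2.6948 = 0.17 / 2.6948 = 0.0631, so δ = 0.0631 − 0.026 = 0.0371.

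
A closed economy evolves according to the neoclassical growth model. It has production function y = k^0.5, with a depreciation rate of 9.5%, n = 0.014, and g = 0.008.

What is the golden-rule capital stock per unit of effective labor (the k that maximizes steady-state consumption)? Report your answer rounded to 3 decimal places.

k_gold ≈ 18.263

The golden rule sets f'(k) = n + g + δ, i.e. α·k^(α−1) = n + g + δ.
So k^(1−α) = α / (n + g + δ) = 0.5 / 0.117 = 4.2735.
k_gold = 4.2735^(1/0.5) ≈ 18.2628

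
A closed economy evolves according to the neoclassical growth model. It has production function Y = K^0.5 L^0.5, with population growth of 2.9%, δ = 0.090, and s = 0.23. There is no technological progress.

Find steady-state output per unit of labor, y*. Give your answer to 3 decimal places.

y* = 1.933

At the steady state, Δk = 0, so s·k^α = (n + δ)·k.
Dividing both sides by k: k^(1−α) = s / (n + δ).
k^0.5 = 0.23 / (0.029 + 0.090) = 0.23 / 0.119 = 1.9328
k* = 1.9328^(1/0.5) ≈ 3.7357
y* = (k*)^α = 3.7357^0.5 ≈ 1.9328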